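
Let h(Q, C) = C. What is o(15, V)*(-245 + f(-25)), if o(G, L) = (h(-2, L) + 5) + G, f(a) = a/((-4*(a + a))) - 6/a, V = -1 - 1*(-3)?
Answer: -538747/100 ≈ -5387.5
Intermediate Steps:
V = 2 (V = -1 + 3 = 2)
f(a) = -⅛ - 6/a (f(a) = a/((-8*a)) - 6/a = a*(-1/(8*a)) - 6/a = -⅛ - 6/a)
o(G, L) = 5 + G + L (o(G, L) = (L + 5) + G = (5 + L) + G = 5 + G + L)
o(15, V)*(-245 + f(-25)) = (5 + 15 + 2)*(-245 + (⅛)*(-48 - 1*(-25))/(-25)) = 22*(-245 + (⅛)*(-1/25)*(-48 + 25)) = 22*(-245 + (⅛)*(-1/25)*(-23)) = 22*(-245 + 23/200) = 22*(-48977/200) = -538747/100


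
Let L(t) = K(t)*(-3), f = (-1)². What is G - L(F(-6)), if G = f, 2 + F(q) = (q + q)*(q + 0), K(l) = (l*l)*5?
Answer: 73501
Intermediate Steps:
K(l) = 5*l² (K(l) = l²*5 = 5*l²)
F(q) = -2 + 2*q² (F(q) = -2 + (q + q)*(q + 0) = -2 + (2*q)*q = -2 + 2*q²)
f = 1
L(t) = -15*t² (L(t) = (5*t²)*(-3) = -15*t²)
G = 1
G - L(F(-6)) = 1 - (-15)*(-2 + 2*(-6)²)² = 1 - (-15)*(-2 + 2*36)² = 1 - (-15)*(-2 + 72)² = 1 - (-15)*70² = 1 - (-15)*4900 = 1 - 1*(-73500) = 1 + 73500 = 73501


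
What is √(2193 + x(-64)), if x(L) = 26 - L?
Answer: √2283 ≈ 47.781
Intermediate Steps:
√(2193 + x(-64)) = √(2193 + (26 - 1*(-64))) = √(2193 + (26 + 64)) = √(2193 + 90) = √2283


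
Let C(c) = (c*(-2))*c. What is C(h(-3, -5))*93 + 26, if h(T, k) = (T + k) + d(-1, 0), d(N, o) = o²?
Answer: -11878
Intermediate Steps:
h(T, k) = T + k (h(T, k) = (T + k) + 0² = (T + k) + 0 = T + k)
C(c) = -2*c² (C(c) = (-2*c)*c = -2*c²)
C(h(-3, -5))*93 + 26 = -2*(-3 - 5)²*93 + 26 = -2*(-8)²*93 + 26 = -2*64*93 + 26 = -128*93 + 26 = -11904 + 26 = -11878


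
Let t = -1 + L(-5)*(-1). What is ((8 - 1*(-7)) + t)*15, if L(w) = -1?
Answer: 225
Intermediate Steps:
t = 0 (t = -1 - 1*(-1) = -1 + 1 = 0)
((8 - 1*(-7)) + t)*15 = ((8 - 1*(-7)) + 0)*15 = ((8 + 7) + 0)*15 = (15 + 0)*15 = 15*15 = 225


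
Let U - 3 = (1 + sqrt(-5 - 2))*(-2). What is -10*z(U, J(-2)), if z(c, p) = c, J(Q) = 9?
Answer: -10 + 20*I*sqrt(7) ≈ -10.0 + 52.915*I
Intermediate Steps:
U = 1 - 2*I*sqrt(7) (U = 3 + (1 + sqrt(-5 - 2))*(-2) = 3 + (1 + sqrt(-7))*(-2) = 3 + (1 + I*sqrt(7))*(-2) = 3 + (-2 - 2*I*sqrt(7)) = 1 - 2*I*sqrt(7) ≈ 1.0 - 5.2915*I)
-10*z(U, J(-2)) = -10*(1 - 2*I*sqrt(7)) = -10 + 20*I*sqrt(7)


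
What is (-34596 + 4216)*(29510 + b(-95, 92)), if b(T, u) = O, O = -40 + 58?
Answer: -897060640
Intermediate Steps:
O = 18
b(T, u) = 18
(-34596 + 4216)*(29510 + b(-95, 92)) = (-34596 + 4216)*(29510 + 18) = -30380*29528 = -897060640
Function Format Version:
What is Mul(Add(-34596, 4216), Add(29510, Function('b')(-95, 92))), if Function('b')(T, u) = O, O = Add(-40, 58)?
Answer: -897060640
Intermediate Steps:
O = 18
Function('b')(T, u) = 18
Mul(Add(-34596, 4216), Add(29510, Function('b')(-95, 92))) = Mul(Add(-34596, 4216), Add(29510, 18)) = Mul(-30380, 29528) = -897060640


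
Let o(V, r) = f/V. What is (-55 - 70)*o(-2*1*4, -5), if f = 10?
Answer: 625/4 ≈ 156.25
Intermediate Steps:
o(V, r) = 10/V
(-55 - 70)*o(-2*1*4, -5) = (-55 - 70)*(10/((-2*1*4))) = -1250/((-2*4)) = -1250/(-8) = -1250*(-1)/8 = -125*(-5/4) = 625/4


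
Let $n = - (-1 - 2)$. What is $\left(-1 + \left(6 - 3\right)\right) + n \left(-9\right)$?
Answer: $-25$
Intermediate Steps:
$n = 3$ ($n = \left(-1\right) \left(-3\right) = 3$)
$\left(-1 + \left(6 - 3\right)\right) + n \left(-9\right) = \left(-1 + \left(6 - 3\right)\right) + 3 \left(-9\right) = \left(-1 + \left(6 - 3\right)\right) - 27 = \left(-1 + 3\right) - 27 = 2 - 27 = -25$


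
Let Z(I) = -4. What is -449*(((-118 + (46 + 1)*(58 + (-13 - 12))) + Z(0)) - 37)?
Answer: -625008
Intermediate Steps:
-449*(((-118 + (46 + 1)*(58 + (-13 - 12))) + Z(0)) - 37) = -449*(((-118 + (46 + 1)*(58 + (-13 - 12))) - 4) - 37) = -449*(((-118 + 47*(58 - 25)) - 4) - 37) = -449*(((-118 + 47*33) - 4) - 37) = -449*(((-118 + 1551) - 4) - 37) = -449*((1433 - 4) - 37) = -449*(1429 - 37) = -449*1392 = -625008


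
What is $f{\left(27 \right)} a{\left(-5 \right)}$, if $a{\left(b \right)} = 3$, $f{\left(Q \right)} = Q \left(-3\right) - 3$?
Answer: $-252$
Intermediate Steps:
$f{\left(Q \right)} = -3 - 3 Q$ ($f{\left(Q \right)} = - 3 Q - 3 = -3 - 3 Q$)
$f{\left(27 \right)} a{\left(-5 \right)} = \left(-3 - 81\right) 3 = \left(-84\right) 3 = -252$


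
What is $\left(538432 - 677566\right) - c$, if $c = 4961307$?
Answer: $-5100441$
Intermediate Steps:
$\left(538432 - 677566\right) - c = \left(538432 - 677566\right) - 4961307 = -139134 - 4961307 = -5100441$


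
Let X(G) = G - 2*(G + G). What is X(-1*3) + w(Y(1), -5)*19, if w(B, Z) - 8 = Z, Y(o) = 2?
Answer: 66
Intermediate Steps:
w(B, Z) = 8 + Z
X(G) = -3*G (X(G) = G - 2*2*G = G - 4*G = -3*G)
X(-1*3) + w(Y(1), -5)*19 = -(-3)*3 + (8 - 5)*19 = -3*(-3) + 3*19 = 9 + 57 = 66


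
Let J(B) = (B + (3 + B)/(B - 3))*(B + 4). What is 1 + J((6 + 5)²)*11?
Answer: 9901434/59 ≈ 1.6782e+5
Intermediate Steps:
J(B) = (4 + B)*(B + (3 + B)/(-3 + B)) (J(B) = (B + (3 + B)/(-3 + B))*(4 + B) = (4 + B)*(B + (3 + B)/(-3 + B)))
1 + J((6 + 5)²)*11 = 1 + ((12 + ((6 + 5)²)³ - 5*(6 + 5)² + 2*((6 + 5)²)²)/(-3 + (6 + 5)²))*11 = 1 + ((12 + (11²)³ - 5*11² + 2*(11²)²)/(-3 + 11²))*11 = 1 + ((12 + 121³ - 5*121 + 2*121²)/(-3 + 121))*11 = 1 + ((12 + 1771561 - 605 + 2*14641)/118)*11 = 1 + ((12 + 1771561 - 605 + 29282)/118)*11 = 1 + ((1/118)*1800250)*11 = 1 + (900125/59)*11 = 1 + 9901375/59 = 9901434/59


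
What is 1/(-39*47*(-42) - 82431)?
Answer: -1/5445 ≈ -0.00018365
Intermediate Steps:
1/(-39*47*(-42) - 82431) = 1/(-1833*(-42) - 82431) = 1/(76986 - 82431) = 1/(-5445) = -1/5445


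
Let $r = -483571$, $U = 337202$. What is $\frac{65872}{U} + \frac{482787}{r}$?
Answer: $- \frac{65471476531}{81530554171} \approx -0.80303$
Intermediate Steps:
$\frac{65872}{U} + \frac{482787}{r} = \frac{65872}{337202} + \frac{482787}{-483571} = 65872 \cdot \frac{1}{337202} + 482787 \left(- \frac{1}{483571}\right) = \frac{32936}{168601} - \frac{482787}{483571} = - \frac{65471476531}{81530554171}$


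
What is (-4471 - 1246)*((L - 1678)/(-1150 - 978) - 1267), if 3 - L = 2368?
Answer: 15390924361/2128 ≈ 7.2326e+6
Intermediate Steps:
L = -2365 (L = 3 - 1*2368 = 3 - 2368 = -2365)
(-4471 - 1246)*((L - 1678)/(-1150 - 978) - 1267) = (-4471 - 1246)*((-2365 - 1678)/(-1150 - 978) - 1267) = -5717*(-4043/(-2128) - 1267) = -5717*(-4043*(-1/2128) - 1267) = -5717*(4043/2128 - 1267) = -5717*(-2692133/2128) = 15390924361/2128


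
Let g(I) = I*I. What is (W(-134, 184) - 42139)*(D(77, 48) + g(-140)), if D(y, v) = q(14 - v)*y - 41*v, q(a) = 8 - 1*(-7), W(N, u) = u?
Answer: -788208585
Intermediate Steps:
g(I) = I²
q(a) = 15 (q(a) = 8 + 7 = 15)
D(y, v) = -41*v + 15*y (D(y, v) = 15*y - 41*v = -41*v + 15*y)
(W(-134, 184) - 42139)*(D(77, 48) + g(-140)) = (184 - 42139)*((-41*48 + 15*77) + (-140)²) = -41955*((-1968 + 1155) + 19600) = -41955*(-813 + 19600) = -41955*18787 = -788208585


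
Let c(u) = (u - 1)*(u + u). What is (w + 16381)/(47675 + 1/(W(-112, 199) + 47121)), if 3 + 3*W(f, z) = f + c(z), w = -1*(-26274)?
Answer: 9386318060/10490979103 ≈ 0.89470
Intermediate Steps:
w = 26274
c(u) = 2*u*(-1 + u) (c(u) = (-1 + u)*(2*u) = 2*u*(-1 + u))
W(f, z) = -1 + f/3 + 2*z*(-1 + z)/3 (W(f, z) = -1 + (f + 2*z*(-1 + z))/3 = -1 + (f/3 + 2*z*(-1 + z)/3) = -1 + f/3 + 2*z*(-1 + z)/3)
(w + 16381)/(47675 + 1/(W(-112, 199) + 47121)) = (26274 + 16381)/(47675 + 1/((-1 + (⅓)*(-112) + (⅔)*199*(-1 + 199)) + 47121)) = 42655/(47675 + 1/((-1 - 112/3 + (⅔)*199*198) + 47121)) = 42655/(47675 + 1/((-1 - 112/3 + 26268) + 47121)) = 42655/(47675 + 1/(78689/3 + 47121)) = 42655/(47675 + 1/(220052/3)) = 42655/(47675 + 3/220052) = 42655/(10490979103/220052) = 42655*(220052/10490979103) = 9386318060/10490979103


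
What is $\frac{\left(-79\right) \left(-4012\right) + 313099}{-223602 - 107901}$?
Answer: $- \frac{630047}{331503} \approx -1.9006$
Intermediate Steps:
$\frac{\left(-79\right) \left(-4012\right) + 313099}{-223602 - 107901} = \frac{316948 + 313099}{-331503} = 630047 \left(- \frac{1}{331503}\right) = - \frac{630047}{331503}$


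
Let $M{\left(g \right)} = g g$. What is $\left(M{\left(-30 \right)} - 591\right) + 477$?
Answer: $786$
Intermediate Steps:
$M{\left(g \right)} = g^{2}$
$\left(M{\left(-30 \right)} - 591\right) + 477 = \left(\left(-30\right)^{2} - 591\right) + 477 = \left(900 - 591\right) + 477 = 309 + 477 = 786$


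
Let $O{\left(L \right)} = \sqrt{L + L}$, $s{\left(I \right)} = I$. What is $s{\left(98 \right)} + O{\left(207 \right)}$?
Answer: $98 + 3 \sqrt{46} \approx 118.35$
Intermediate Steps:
$O{\left(L \right)} = \sqrt{2} \sqrt{L}$ ($O{\left(L \right)} = \sqrt{2 L} = \sqrt{2} \sqrt{L}$)
$s{\left(98 \right)} + O{\left(207 \right)} = 98 + \sqrt{2} \sqrt{207} = 98 + \sqrt{2} \cdot 3 \sqrt{23} = 98 + 3 \sqrt{46}$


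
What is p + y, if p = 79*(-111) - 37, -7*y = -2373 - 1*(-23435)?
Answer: -82704/7 ≈ -11815.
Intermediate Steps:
y = -21062/7 (y = -(-2373 - 1*(-23435))/7 = -(-2373 + 23435)/7 = -⅐*21062 = -21062/7 ≈ -3008.9)
p = -8806 (p = -8769 - 37 = -8806)
p + y = -8806 - 21062/7 = -82704/7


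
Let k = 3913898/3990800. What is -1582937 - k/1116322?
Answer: -3526006285400472549/2227508918800 ≈ -1.5829e+6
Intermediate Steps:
k = 1956949/1995400 (k = 3913898*(1/3990800) = 1956949/1995400 ≈ 0.98073)
-1582937 - k/1116322 = -1582937 - 1956949/(1995400*1116322) = -1582937 - 1*1956949/2227508918800 = -1582937 - 1956949/2227508918800 = -3526006285400472549/2227508918800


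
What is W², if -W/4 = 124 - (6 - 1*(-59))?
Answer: 55696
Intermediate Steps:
W = -236 (W = -4*(124 - (6 - 1*(-59))) = -4*(124 - (6 + 59)) = -4*(124 - 1*65) = -4*(124 - 65) = -4*59 = -236)
W² = (-236)² = 55696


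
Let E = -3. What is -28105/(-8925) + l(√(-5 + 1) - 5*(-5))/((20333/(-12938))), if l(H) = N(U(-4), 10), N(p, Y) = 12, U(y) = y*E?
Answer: -23262881/5184915 ≈ -4.4866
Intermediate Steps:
U(y) = -3*y (U(y) = y*(-3) = -3*y)
l(H) = 12
-28105/(-8925) + l(√(-5 + 1) - 5*(-5))/((20333/(-12938))) = -28105/(-8925) + 12/((20333/(-12938))) = -28105*(-1/8925) + 12/((20333*(-1/12938))) = 803/255 + 12/(-20333/12938) = 803/255 + 12*(-12938/20333) = 803/255 - 155256/20333 = -23262881/5184915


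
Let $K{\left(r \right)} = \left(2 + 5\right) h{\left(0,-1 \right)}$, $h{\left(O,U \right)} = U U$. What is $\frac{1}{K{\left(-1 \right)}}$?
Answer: $\frac{1}{7} \approx 0.14286$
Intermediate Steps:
$h{\left(O,U \right)} = U^{2}$
$K{\left(r \right)} = 7$ ($K{\left(r \right)} = \left(2 + 5\right) \left(-1\right)^{2} = 7 \cdot 1 = 7$)
$\frac{1}{K{\left(-1 \right)}} = \frac{1}{7}$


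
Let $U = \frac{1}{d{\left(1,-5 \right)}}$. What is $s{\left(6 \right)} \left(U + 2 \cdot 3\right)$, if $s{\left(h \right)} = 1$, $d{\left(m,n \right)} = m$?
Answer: $7$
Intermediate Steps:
$U = 1$ ($U = 1^{-1} = 1$)
$s{\left(6 \right)} \left(U + 2 \cdot 3\right) = 1 \left(1 + 2 \cdot 3\right) = 1 \left(1 + 6\right) = 1 \cdot 7 = 7$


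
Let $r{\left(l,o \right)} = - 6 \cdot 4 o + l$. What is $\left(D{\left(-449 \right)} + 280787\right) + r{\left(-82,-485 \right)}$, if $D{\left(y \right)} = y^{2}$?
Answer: $493946$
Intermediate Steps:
$r{\left(l,o \right)} = l - 24 o$ ($r{\left(l,o \right)} = - 24 o + l = l - 24 o$)
$\left(D{\left(-449 \right)} + 280787\right) + r{\left(-82,-485 \right)} = \left(\left(-449\right)^{2} + 280787\right) - -11558 = \left(201601 + 280787\right) + \left(-82 + 11640\right) = 482388 + 11558 = 493946$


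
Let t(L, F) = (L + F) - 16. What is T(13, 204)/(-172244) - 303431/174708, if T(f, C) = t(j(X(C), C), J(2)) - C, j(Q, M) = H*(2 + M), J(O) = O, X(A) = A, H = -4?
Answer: -13020530857/7523101188 ≈ -1.7307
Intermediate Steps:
j(Q, M) = -8 - 4*M (j(Q, M) = -4*(2 + M) = -8 - 4*M)
t(L, F) = -16 + F + L (t(L, F) = (F + L) - 16 = -16 + F + L)
T(f, C) = -22 - 5*C (T(f, C) = (-16 + 2 + (-8 - 4*C)) - C = (-22 - 4*C) - C = -22 - 5*C)
T(13, 204)/(-172244) - 303431/174708 = (-22 - 5*204)/(-172244) - 303431/174708 = (-22 - 1020)*(-1/172244) - 303431*1/174708 = -1042*(-1/172244) - 303431/174708 = 521/86122 - 303431/174708 = -13020530857/7523101188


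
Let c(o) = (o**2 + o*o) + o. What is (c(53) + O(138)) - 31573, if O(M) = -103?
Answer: -26005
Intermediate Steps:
c(o) = o + 2*o**2 (c(o) = (o**2 + o**2) + o = 2*o**2 + o = o + 2*o**2)
(c(53) + O(138)) - 31573 = (53*(1 + 2*53) - 103) - 31573 = (53*(1 + 106) - 103) - 31573 = (53*107 - 103) - 31573 = (5671 - 103) - 31573 = 5568 - 31573 = -26005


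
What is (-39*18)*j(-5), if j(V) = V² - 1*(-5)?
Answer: -21060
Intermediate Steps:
j(V) = 5 + V² (j(V) = V² + 5 = 5 + V²)
(-39*18)*j(-5) = (-39*18)*(5 + (-5)²) = -702*(5 + 25) = -702*30 = -21060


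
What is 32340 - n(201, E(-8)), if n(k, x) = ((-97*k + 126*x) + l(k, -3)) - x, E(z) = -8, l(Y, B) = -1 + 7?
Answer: 52831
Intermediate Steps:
l(Y, B) = 6
n(k, x) = 6 - 97*k + 125*x (n(k, x) = ((-97*k + 126*x) + 6) - x = (6 - 97*k + 126*x) - x = 6 - 97*k + 125*x)
32340 - n(201, E(-8)) = 32340 - (6 - 97*201 + 125*(-8)) = 32340 - (6 - 19497 - 1000) = 32340 - 1*(-20491) = 32340 + 20491 = 52831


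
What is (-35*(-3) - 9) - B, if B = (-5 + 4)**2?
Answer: 95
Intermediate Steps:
B = 1 (B = (-1)**2 = 1)
(-35*(-3) - 9) - B = (-35*(-3) - 9) - 1*1 = (-5*(-21) - 9) - 1 = (105 - 9) - 1 = 96 - 1 = 95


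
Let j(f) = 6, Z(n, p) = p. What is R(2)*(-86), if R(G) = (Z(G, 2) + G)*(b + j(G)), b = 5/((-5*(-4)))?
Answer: -2150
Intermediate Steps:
b = ¼ (b = 5/20 = 5*(1/20) = ¼ ≈ 0.25000)
R(G) = 25/2 + 25*G/4 (R(G) = (2 + G)*(¼ + 6) = (2 + G)*(25/4) = 25/2 + 25*G/4)
R(2)*(-86) = (25/2 + (25/4)*2)*(-86) = (25/2 + 25/2)*(-86) = 25*(-86) = -2150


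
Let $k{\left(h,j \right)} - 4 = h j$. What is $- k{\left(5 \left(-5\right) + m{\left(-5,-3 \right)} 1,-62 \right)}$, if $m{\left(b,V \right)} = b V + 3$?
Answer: $-438$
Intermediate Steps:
$m{\left(b,V \right)} = 3 + V b$ ($m{\left(b,V \right)} = V b + 3 = 3 + V b$)
$k{\left(h,j \right)} = 4 + h j$
$- k{\left(5 \left(-5\right) + m{\left(-5,-3 \right)} 1,-62 \right)} = - (4 + \left(5 \left(-5\right) + \left(3 - -15\right) 1\right) \left(-62\right)) = - (4 + \left(-25 + \left(3 + 15\right) 1\right) \left(-62\right)) = - (4 + \left(-25 + 18 \cdot 1\right) \left(-62\right)) = - (4 + \left(-25 + 18\right) \left(-62\right)) = - (4 - -434) = - (4 + 434) = \left(-1\right) 438 = -438$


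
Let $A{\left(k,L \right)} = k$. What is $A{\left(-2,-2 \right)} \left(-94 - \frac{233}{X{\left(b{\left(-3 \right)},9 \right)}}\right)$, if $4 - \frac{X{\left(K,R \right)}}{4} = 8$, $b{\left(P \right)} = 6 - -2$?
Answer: $\frac{1271}{8} \approx 158.88$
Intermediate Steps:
$b{\left(P \right)} = 8$ ($b{\left(P \right)} = 6 + 2 = 8$)
$X{\left(K,R \right)} = -16$ ($X{\left(K,R \right)} = 16 - 32 = -16$)
$A{\left(-2,-2 \right)} \left(-94 - \frac{233}{X{\left(b{\left(-3 \right)},9 \right)}}\right) = - 2 \left(-94 - \frac{233}{-16}\right) = - 2 \left(-94 - 233 \left(- \frac{1}{16}\right)\right) = - 2 \left(-94 - - \frac{233}{16}\right) = - 2 \left(-94 + \frac{233}{16}\right) = \left(-2\right) \left(- \frac{1271}{16}\right) = \frac{1271}{8}$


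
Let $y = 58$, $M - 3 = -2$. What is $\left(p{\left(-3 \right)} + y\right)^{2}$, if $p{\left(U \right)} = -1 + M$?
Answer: $3364$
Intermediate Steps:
$M = 1$ ($M = 3 - 2 = 1$)
$p{\left(U \right)} = 0$ ($p{\left(U \right)} = -1 + 1 = 0$)
$\left(p{\left(-3 \right)} + y\right)^{2} = \left(0 + 58\right)^{2} = 58^{2} = 3364$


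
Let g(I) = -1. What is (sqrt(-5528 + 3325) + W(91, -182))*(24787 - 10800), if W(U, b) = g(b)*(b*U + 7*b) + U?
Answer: 250744949 + 13987*I*sqrt(2203) ≈ 2.5074e+8 + 6.565e+5*I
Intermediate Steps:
W(U, b) = U - 7*b - U*b (W(U, b) = -(b*U + 7*b) + U = -(U*b + 7*b) + U = -(7*b + U*b) + U = (-7*b - U*b) + U = U - 7*b - U*b)
(sqrt(-5528 + 3325) + W(91, -182))*(24787 - 10800) = (sqrt(-5528 + 3325) + (91 - 7*(-182) - 1*91*(-182)))*(24787 - 10800) = (sqrt(-2203) + (91 + 1274 + 16562))*13987 = (I*sqrt(2203) + 17927)*13987 = (17927 + I*sqrt(2203))*13987 = 250744949 + 13987*I*sqrt(2203)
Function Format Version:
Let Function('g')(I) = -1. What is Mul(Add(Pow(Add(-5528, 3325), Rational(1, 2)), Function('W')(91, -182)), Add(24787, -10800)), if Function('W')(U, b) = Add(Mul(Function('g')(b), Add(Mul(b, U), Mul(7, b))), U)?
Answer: Add(250744949, Mul(13987, I, Pow(2203, Rational(1, 2)))) ≈ Add(2.5074e+8, Mul(6.5650e+5, I))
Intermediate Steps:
Function('W')(U, b) = Add(U, Mul(-7, b), Mul(-1, U, b)) (Function('W')(U, b) = Add(Mul(-1, Add(Mul(b, U), Mul(7, b))), U) = Add(Mul(-1, Add(Mul(U, b), Mul(7, b))), U) = Add(Mul(-1, Add(Mul(7, b), Mul(U, b))), U) = Add(Add(Mul(-7, b), Mul(-1, U, b)), U) = Add(U, Mul(-7, b), Mul(-1, U, b)))
Mul(Add(Pow(Add(-5528, 3325), Rational(1, 2)), Function('W')(91, -182)), Add(24787, -10800)) = Mul(Add(Pow(Add(-5528, 3325), Rational(1, 2)), Add(91, Mul(-7, -182), Mul(-1, 91, -182))), Add(24787, -10800)) = Mul(Add(Pow(-2203, Rational(1, 2)), Add(91, 1274, 16562)), 13987) = Mul(Add(Mul(I, Pow(2203, Rational(1, 2))), 17927), 13987) = Mul(Add(17927, Mul(I, Pow(2203, Rational(1, 2)))), 13987) = Add(250744949, Mul(13987, I, Pow(2203, Rational(1, 2))))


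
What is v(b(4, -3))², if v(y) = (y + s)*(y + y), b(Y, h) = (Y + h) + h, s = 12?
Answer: 1600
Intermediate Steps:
b(Y, h) = Y + 2*h
v(y) = 2*y*(12 + y) (v(y) = (y + 12)*(y + y) = (12 + y)*(2*y) = 2*y*(12 + y))
v(b(4, -3))² = (2*(4 + 2*(-3))*(12 + (4 + 2*(-3))))² = (2*(4 - 6)*(12 + (4 - 6)))² = (2*(-2)*(12 - 2))² = (2*(-2)*10)² = (-40)² = 1600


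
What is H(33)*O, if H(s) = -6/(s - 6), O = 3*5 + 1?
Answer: -32/9 ≈ -3.5556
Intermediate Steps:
O = 16 (O = 15 + 1 = 16)
H(s) = -6/(-6 + s)
H(33)*O = -6/(-6 + 33)*16 = -6/27*16 = -6*1/27*16 = -2/9*16 = -32/9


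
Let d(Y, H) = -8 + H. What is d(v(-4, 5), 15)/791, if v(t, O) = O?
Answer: 1/113 ≈ 0.0088496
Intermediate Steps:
d(v(-4, 5), 15)/791 = (-8 + 15)/791 = 7*(1/791) = 1/113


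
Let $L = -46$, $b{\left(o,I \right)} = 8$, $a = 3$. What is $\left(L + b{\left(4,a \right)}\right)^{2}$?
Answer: $1444$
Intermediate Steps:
$\left(L + b{\left(4,a \right)}\right)^{2} = \left(-46 + 8\right)^{2} = \left(-38\right)^{2} = 1444$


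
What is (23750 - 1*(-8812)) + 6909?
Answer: 39471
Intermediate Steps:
(23750 - 1*(-8812)) + 6909 = (23750 + 8812) + 6909 = 32562 + 6909 = 39471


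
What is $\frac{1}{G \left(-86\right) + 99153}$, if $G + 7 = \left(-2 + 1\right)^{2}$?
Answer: $\frac{1}{99669} \approx 1.0033 \cdot 10^{-5}$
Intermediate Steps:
$G = -6$ ($G = -7 + \left(-2 + 1\right)^{2} = -7 + \left(-1\right)^{2} = -7 + 1 = -6$)
$\frac{1}{G \left(-86\right) + 99153} = \frac{1}{\left(-6\right) \left(-86\right) + 99153} = \frac{1}{516 + 99153} = \frac{1}{99669}$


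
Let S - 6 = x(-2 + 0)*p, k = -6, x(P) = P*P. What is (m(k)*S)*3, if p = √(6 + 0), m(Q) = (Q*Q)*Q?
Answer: -3888 - 2592*√6 ≈ -10237.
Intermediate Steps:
x(P) = P²
m(Q) = Q³ (m(Q) = Q²*Q = Q³)
p = √6 ≈ 2.4495
S = 6 + 4*√6 (S = 6 + (-2 + 0)²*√6 = 6 + (-2)²*√6 = 6 + 4*√6 ≈ 15.798)
(m(k)*S)*3 = ((-6)³*(6 + 4*√6))*3 = -216*(6 + 4*√6)*3 = (-1296 - 864*√6)*3 = -3888 - 2592*√6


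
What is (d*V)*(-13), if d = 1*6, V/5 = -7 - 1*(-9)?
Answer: -780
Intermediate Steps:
V = 10 (V = 5*(-7 - 1*(-9)) = 5*(-7 + 9) = 5*2 = 10)
d = 6
(d*V)*(-13) = (6*10)*(-13) = 60*(-13) = -780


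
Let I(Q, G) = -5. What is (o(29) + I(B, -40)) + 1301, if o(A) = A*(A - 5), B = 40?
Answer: 1992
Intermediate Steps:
o(A) = A*(-5 + A)
(o(29) + I(B, -40)) + 1301 = (29*(-5 + 29) - 5) + 1301 = (29*24 - 5) + 1301 = (696 - 5) + 1301 = 691 + 1301 = 1992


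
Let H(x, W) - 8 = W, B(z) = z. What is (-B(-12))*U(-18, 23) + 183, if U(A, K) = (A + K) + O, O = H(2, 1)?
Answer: 351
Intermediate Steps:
H(x, W) = 8 + W
O = 9 (O = 8 + 1 = 9)
U(A, K) = 9 + A + K (U(A, K) = (A + K) + 9 = 9 + A + K)
(-B(-12))*U(-18, 23) + 183 = (-1*(-12))*(9 - 18 + 23) + 183 = 12*14 + 183 = 168 + 183 = 351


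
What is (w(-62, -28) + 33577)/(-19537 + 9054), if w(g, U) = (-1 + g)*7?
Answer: -33136/10483 ≈ -3.1609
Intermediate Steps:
w(g, U) = -7 + 7*g
(w(-62, -28) + 33577)/(-19537 + 9054) = ((-7 + 7*(-62)) + 33577)/(-19537 + 9054) = ((-7 - 434) + 33577)/(-10483) = (-441 + 33577)*(-1/10483) = 33136*(-1/10483) = -33136/10483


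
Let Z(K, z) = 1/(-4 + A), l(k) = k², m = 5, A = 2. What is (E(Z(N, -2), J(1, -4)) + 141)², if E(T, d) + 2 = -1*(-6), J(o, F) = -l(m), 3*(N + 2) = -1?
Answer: 21025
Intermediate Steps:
N = -7/3 (N = -2 + (⅓)*(-1) = -2 - ⅓ = -7/3 ≈ -2.3333)
Z(K, z) = -½ (Z(K, z) = 1/(-4 + 2) = 1/(-2) = -½)
J(o, F) = -25 (J(o, F) = -1*5² = -1*25 = -25)
E(T, d) = 4 (E(T, d) = -2 - 1*(-6) = -2 + 6 = 4)
(E(Z(N, -2), J(1, -4)) + 141)² = (4 + 141)² = 145² = 21025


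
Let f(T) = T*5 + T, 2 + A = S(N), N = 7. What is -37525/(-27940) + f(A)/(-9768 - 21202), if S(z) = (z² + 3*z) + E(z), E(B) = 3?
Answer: 115024681/86530180 ≈ 1.3293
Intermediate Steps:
S(z) = 3 + z² + 3*z (S(z) = (z² + 3*z) + 3 = 3 + z² + 3*z)
A = 71 (A = -2 + (3 + 7² + 3*7) = -2 + (3 + 49 + 21) = -2 + 73 = 71)
f(T) = 6*T (f(T) = 5*T + T = 6*T)
-37525/(-27940) + f(A)/(-9768 - 21202) = -37525/(-27940) + (6*71)/(-9768 - 21202) = -37525*(-1/27940) + 426/(-30970) = 7505/5588 + 426*(-1/30970) = 7505/5588 - 213/15485 = 115024681/86530180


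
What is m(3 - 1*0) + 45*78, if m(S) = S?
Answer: 3513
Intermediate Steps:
m(3 - 1*0) + 45*78 = (3 - 1*0) + 45*78 = (3 + 0) + 3510 = 3 + 3510 = 3513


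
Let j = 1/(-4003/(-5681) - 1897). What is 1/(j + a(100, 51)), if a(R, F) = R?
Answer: 10772854/1077279719 ≈ 0.010000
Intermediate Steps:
j = -5681/10772854 (j = 1/(-4003*(-1/5681) - 1897) = 1/(4003/5681 - 1897) = 1/(-10772854/5681) = -5681/10772854 ≈ -0.00052734)
1/(j + a(100, 51)) = 1/(-5681/10772854 + 100) = 1/(1077279719/10772854) = 10772854/1077279719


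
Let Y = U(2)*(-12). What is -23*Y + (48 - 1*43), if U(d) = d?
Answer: 557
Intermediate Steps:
Y = -24 (Y = 2*(-12) = -24)
-23*Y + (48 - 1*43) = -23*(-24) + (48 - 1*43) = 552 + (48 - 43) = 552 + 5 = 557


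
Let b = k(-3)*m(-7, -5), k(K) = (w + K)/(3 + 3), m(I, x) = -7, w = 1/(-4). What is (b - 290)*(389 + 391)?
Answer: -446485/2 ≈ -2.2324e+5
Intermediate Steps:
w = -¼ ≈ -0.25000
k(K) = -1/24 + K/6 (k(K) = (-¼ + K)/(3 + 3) = (-¼ + K)/6 = (-¼ + K)*(⅙) = -1/24 + K/6)
b = 91/24 (b = (-1/24 + (⅙)*(-3))*(-7) = (-1/24 - ½)*(-7) = -13/24*(-7) = 91/24 ≈ 3.7917)
(b - 290)*(389 + 391) = (91/24 - 290)*(389 + 391) = -6869/24*780 = -446485/2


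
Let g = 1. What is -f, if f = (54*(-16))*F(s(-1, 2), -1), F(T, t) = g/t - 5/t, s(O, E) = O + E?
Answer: 3456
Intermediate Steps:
s(O, E) = E + O
F(T, t) = -4/t (F(T, t) = 1/t - 5/t = -4/t)
f = -3456 (f = (54*(-16))*(-4/(-1)) = -(-3456)*(-1) = -864*4 = -3456)
-f = -1*(-3456) = 3456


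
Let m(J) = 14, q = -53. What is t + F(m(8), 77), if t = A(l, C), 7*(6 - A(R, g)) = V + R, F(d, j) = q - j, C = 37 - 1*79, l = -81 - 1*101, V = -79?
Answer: -607/7 ≈ -86.714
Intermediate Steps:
l = -182 (l = -81 - 101 = -182)
C = -42 (C = 37 - 79 = -42)
F(d, j) = -53 - j
A(R, g) = 121/7 - R/7 (A(R, g) = 6 - (-79 + R)/7 = 6 + (79/7 - R/7) = 121/7 - R/7)
t = 303/7 (t = 121/7 - 1/7*(-182) = 121/7 + 26 = 303/7 ≈ 43.286)
t + F(m(8), 77) = 303/7 + (-53 - 1*77) = 303/7 + (-53 - 77) = 303/7 - 130 = -607/7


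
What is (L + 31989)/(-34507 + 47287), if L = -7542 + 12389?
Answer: 9209/3195 ≈ 2.8823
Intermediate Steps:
L = 4847
(L + 31989)/(-34507 + 47287) = (4847 + 31989)/(-34507 + 47287) = 36836/12780 = 36836*(1/12780) = 9209/3195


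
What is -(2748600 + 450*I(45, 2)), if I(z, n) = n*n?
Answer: -2750400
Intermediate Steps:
I(z, n) = n²
-(2748600 + 450*I(45, 2)) = -450/(1/(2² + 6108)) = -450/(1/(4 + 6108)) = -450/(1/6112) = -450/1/6112 = -450*6112 = -2750400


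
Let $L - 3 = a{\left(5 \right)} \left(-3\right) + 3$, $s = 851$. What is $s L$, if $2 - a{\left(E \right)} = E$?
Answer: $12765$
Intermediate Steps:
$a{\left(E \right)} = 2 - E$
$L = 15$ ($L = 3 + \left(\left(2 - 5\right) \left(-3\right) + 3\right) = 3 + \left(\left(-3\right) \left(-3\right) + 3\right) = 3 + \left(9 + 3\right) = 3 + 12 = 15$)
$s L = 851 \cdot 15 = 12765$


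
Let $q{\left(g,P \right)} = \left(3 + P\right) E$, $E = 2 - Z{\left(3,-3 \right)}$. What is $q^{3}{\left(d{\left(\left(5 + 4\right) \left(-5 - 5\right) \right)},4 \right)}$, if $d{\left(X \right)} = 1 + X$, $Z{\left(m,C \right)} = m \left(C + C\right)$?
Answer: $2744000$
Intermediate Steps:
$Z{\left(m,C \right)} = 2 C m$ ($Z{\left(m,C \right)} = m 2 C = 2 C m$)
$E = 20$ ($E = 2 - 2 \left(-3\right) 3 = 2 - -18 = 2 + 18 = 20$)
$q{\left(g,P \right)} = 60 + 20 P$ ($q{\left(g,P \right)} = \left(3 + P\right) 20 = 60 + 20 P$)
$q^{3}{\left(d{\left(\left(5 + 4\right) \left(-5 - 5\right) \right)},4 \right)} = \left(60 + 20 \cdot 4\right)^{3} = \left(60 + 80\right)^{3} = 140^{3} = 2744000$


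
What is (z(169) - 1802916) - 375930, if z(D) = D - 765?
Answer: -2179442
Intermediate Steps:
z(D) = -765 + D
(z(169) - 1802916) - 375930 = ((-765 + 169) - 1802916) - 375930 = (-596 - 1802916) - 375930 = -1803512 - 375930 = -2179442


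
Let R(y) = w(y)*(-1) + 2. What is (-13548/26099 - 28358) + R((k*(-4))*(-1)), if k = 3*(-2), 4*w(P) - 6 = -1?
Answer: -2960437663/104396 ≈ -28358.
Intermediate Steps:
w(P) = 5/4 (w(P) = 3/2 + (¼)*(-1) = 3/2 - ¼ = 5/4)
k = -6
R(y) = ¾ (R(y) = (5/4)*(-1) + 2 = -5/4 + 2 = ¾)
(-13548/26099 - 28358) + R((k*(-4))*(-1)) = (-13548/26099 - 28358) + ¾ = -740128990/26099 + ¾ = -2960437663/104396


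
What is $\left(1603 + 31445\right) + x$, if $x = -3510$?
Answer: $29538$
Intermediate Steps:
$\left(1603 + 31445\right) + x = \left(1603 + 31445\right) - 3510 = 33048 - 3510 = 29538$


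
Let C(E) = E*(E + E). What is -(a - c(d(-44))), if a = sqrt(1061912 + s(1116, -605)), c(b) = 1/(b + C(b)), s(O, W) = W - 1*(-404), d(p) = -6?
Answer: 1/66 - sqrt(1061711) ≈ -1030.4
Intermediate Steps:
C(E) = 2*E**2 (C(E) = E*(2*E) = 2*E**2)
s(O, W) = 404 + W (s(O, W) = W + 404 = 404 + W)
c(b) = 1/(b + 2*b**2)
a = sqrt(1061711) (a = sqrt(1061912 + (404 - 605)) = sqrt(1061912 - 201) = sqrt(1061711) ≈ 1030.4)
-(a - c(d(-44))) = -(sqrt(1061711) - 1/((-6)*(1 + 2*(-6)))) = -(sqrt(1061711) - (-1)/(6*(1 - 12))) = -(sqrt(1061711) - (-1)/(6*(-11))) = -(sqrt(1061711) - (-1)*(-1)/(6*11)) = -(sqrt(1061711) - 1*1/66) = -(sqrt(1061711) - 1/66) = -(-1/66 + sqrt(1061711)) = 1/66 - sqrt(1061711)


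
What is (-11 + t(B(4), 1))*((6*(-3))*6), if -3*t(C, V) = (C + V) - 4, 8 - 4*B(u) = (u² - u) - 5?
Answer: 1089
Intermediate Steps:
B(u) = 13/4 - u²/4 + u/4 (B(u) = 2 - ((u² - u) - 5)/4 = 2 - (-5 + u² - u)/4 = 2 + (5/4 - u²/4 + u/4) = 13/4 - u²/4 + u/4)
t(C, V) = 4/3 - C/3 - V/3 (t(C, V) = -((C + V) - 4)/3 = -(-4 + C + V)/3 = 4/3 - C/3 - V/3)
(-11 + t(B(4), 1))*((6*(-3))*6) = (-11 + (4/3 - (13/4 - ¼*4² + (¼)*4)/3 - ⅓*1))*((6*(-3))*6) = (-11 + (4/3 - (13/4 - ¼*16 + 1)/3 - ⅓))*(-18*6) = (-11 + (4/3 - (13/4 - 4 + 1)/3 - ⅓))*(-108) = (-11 + (4/3 - ⅓*¼ - ⅓))*(-108) = (-11 + (4/3 - 1/12 - ⅓))*(-108) = (-11 + 11/12)*(-108) = -121/12*(-108) = 1089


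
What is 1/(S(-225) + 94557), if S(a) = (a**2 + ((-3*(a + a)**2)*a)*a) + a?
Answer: -1/30754542543 ≈ -3.2516e-11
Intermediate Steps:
S(a) = a + a**2 - 12*a**4 (S(a) = (a**2 + ((-3*4*a**2)*a)*a) + a = (a**2 + ((-12*a**2)*a)*a) + a = (a**2 + (-12*a**3)*a) + a = (a**2 - 12*a**4) + a = a + a**2 - 12*a**4)
1/(S(-225) + 94557) = 1/(-225*(1 - 225 - 12*(-225)**3) + 94557) = 1/(-225*(1 - 225 - 12*(-11390625)) + 94557) = 1/(-225*(1 - 225 + 136687500) + 94557) = 1/(-225*136687276 + 94557) = 1/(-30754637100 + 94557) = 1/(-30754542543) = -1/30754542543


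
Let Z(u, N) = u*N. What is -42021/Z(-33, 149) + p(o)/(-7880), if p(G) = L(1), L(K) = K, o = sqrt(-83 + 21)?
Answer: 110373521/12915320 ≈ 8.5459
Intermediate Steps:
Z(u, N) = N*u
o = I*sqrt(62) (o = sqrt(-62) = I*sqrt(62) ≈ 7.874*I)
p(G) = 1
-42021/Z(-33, 149) + p(o)/(-7880) = -42021/(149*(-33)) + 1/(-7880) = -42021/(-4917) + 1*(-1/7880) = -42021*(-1/4917) - 1/7880 = 14007/1639 - 1/7880 = 110373521/12915320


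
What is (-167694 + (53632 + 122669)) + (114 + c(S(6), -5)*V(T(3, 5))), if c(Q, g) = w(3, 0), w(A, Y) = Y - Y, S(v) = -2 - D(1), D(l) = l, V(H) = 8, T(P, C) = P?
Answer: 8721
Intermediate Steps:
S(v) = -3 (S(v) = -2 - 1*1 = -2 - 1 = -3)
w(A, Y) = 0
c(Q, g) = 0
(-167694 + (53632 + 122669)) + (114 + c(S(6), -5)*V(T(3, 5))) = (-167694 + (53632 + 122669)) + (114 + 0*8) = (-167694 + 176301) + (114 + 0) = 8607 + 114 = 8721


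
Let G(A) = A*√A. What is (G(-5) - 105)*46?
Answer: -4830 - 230*I*√5 ≈ -4830.0 - 514.3*I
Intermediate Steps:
G(A) = A^(3/2)
(G(-5) - 105)*46 = ((-5)^(3/2) - 105)*46 = (-5*I*√5 - 105)*46 = (-105 - 5*I*√5)*46 = -4830 - 230*I*√5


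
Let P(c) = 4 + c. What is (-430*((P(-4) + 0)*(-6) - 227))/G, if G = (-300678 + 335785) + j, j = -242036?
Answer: -97610/206929 ≈ -0.47171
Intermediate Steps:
G = -206929 (G = (-300678 + 335785) - 242036 = 35107 - 242036 = -206929)
(-430*((P(-4) + 0)*(-6) - 227))/G = -430*(((4 - 4) + 0)*(-6) - 227)/(-206929) = -430*((0 + 0)*(-6) - 227)*(-1/206929) = -430*(0*(-6) - 227)*(-1/206929) = -430*(0 - 227)*(-1/206929) = -430*(-227)*(-1/206929) = 97610*(-1/206929) = -97610/206929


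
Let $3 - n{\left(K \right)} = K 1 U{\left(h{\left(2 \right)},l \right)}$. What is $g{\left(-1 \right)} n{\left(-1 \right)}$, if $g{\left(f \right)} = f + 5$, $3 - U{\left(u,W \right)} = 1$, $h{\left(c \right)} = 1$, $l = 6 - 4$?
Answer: $20$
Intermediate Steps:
$l = 2$ ($l = 6 - 4 = 2$)
$U{\left(u,W \right)} = 2$ ($U{\left(u,W \right)} = 3 - 1 = 2$)
$n{\left(K \right)} = 3 - 2 K$ ($n{\left(K \right)} = 3 - K 1 \cdot 2 = 3 - K 2 = 3 - 2 K$)
$g{\left(f \right)} = 5 + f$
$g{\left(-1 \right)} n{\left(-1 \right)} = \left(5 - 1\right) \left(3 - -2\right) = 4 \left(3 + 2\right) = 4 \cdot 5 = 20$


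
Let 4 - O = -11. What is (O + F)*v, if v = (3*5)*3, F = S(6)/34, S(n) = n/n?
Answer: 22995/34 ≈ 676.32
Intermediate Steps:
S(n) = 1
F = 1/34 ≈ 0.029412
O = 15 (O = 4 - 1*(-11) = 4 + 11 = 15)
v = 45 (v = 15*3 = 45)
(O + F)*v = (15 + 1/34)*45 = (511/34)*45 = 22995/34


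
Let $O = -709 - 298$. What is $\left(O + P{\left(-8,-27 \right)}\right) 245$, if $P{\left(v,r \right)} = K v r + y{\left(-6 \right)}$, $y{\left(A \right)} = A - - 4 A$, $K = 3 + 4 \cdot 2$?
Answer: $328055$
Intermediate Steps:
$K = 11$ ($K = 3 + 8 = 11$)
$y{\left(A \right)} = 5 A$ ($y{\left(A \right)} = A + 4 A = 5 A$)
$P{\left(v,r \right)} = -30 + 11 r v$ ($P{\left(v,r \right)} = 11 v r + 5 \left(-6\right) = 11 r v - 30 = -30 + 11 r v$)
$O = -1007$
$\left(O + P{\left(-8,-27 \right)}\right) 245 = \left(-1007 - \left(30 + 297 \left(-8\right)\right)\right) 245 = \left(-1007 + \left(-30 + 2376\right)\right) 245 = \left(-1007 + 2346\right) 245 = 1339 \cdot 245 = 328055$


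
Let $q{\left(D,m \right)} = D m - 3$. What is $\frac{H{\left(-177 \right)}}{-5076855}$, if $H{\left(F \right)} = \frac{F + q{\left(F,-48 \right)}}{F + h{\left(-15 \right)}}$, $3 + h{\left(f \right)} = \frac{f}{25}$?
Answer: $\frac{44}{4851217} \approx 9.0699 \cdot 10^{-6}$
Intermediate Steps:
$h{\left(f \right)} = -3 + \frac{f}{25}$
$q{\left(D,m \right)} = -3 + D m$
$H{\left(F \right)} = \frac{-3 - 47 F}{- \frac{18}{5} + F}$ ($H{\left(F \right)} = \frac{F + \left(-3 + F \left(-48\right)\right)}{F + \left(-3 + \frac{1}{25} \left(-15\right)\right)} = \frac{F - \left(3 + 48 F\right)}{F - \frac{18}{5}} = \frac{-3 - 47 F}{F - \frac{18}{5}} = \frac{-3 - 47 F}{- \frac{18}{5} + F}$)
$\frac{H{\left(-177 \right)}}{-5076855} = \frac{5 \frac{1}{-18 + 5 \left(-177\right)} \left(-3 - -8319\right)}{-5076855} = \frac{5 \left(-3 + 8319\right)}{-18 - 885} \left(- \frac{1}{5076855}\right) = 5 \frac{1}{-903} \cdot 8316 \left(- \frac{1}{5076855}\right) = 5 \left(- \frac{1}{903}\right) 8316 \left(- \frac{1}{5076855}\right) = \left(- \frac{1980}{43}\right) \left(- \frac{1}{5076855}\right) = \frac{44}{4851217}$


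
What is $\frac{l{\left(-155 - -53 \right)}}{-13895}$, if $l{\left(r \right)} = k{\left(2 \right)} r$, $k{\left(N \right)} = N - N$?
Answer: $0$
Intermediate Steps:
$k{\left(N \right)} = 0$
$l{\left(r \right)} = 0$ ($l{\left(r \right)} = 0 r = 0$)
$\frac{l{\left(-155 - -53 \right)}}{-13895} = \frac{0}{-13895} = 0 \left(- \frac{1}{13895}\right) = 0$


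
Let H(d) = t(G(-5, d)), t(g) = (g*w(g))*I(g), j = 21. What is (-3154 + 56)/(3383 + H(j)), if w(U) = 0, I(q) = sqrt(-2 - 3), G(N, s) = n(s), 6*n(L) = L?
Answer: -3098/3383 ≈ -0.91576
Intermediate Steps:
n(L) = L/6
G(N, s) = s/6
I(q) = I*sqrt(5) (I(q) = sqrt(-5) = I*sqrt(5))
t(g) = 0 (t(g) = (g*0)*(I*sqrt(5)) = 0*(I*sqrt(5)) = 0)
H(d) = 0
(-3154 + 56)/(3383 + H(j)) = (-3154 + 56)/(3383 + 0) = -3098/3383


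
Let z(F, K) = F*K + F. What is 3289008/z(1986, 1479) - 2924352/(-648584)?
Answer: 27939289873/4964505155 ≈ 5.6278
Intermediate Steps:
z(F, K) = F + F*K
3289008/z(1986, 1479) - 2924352/(-648584) = 3289008/((1986*(1 + 1479))) - 2924352/(-648584) = 3289008/((1986*1480)) - 2924352*(-1/648584) = 3289008/2939280 + 365544/81073 = 3289008*(1/2939280) + 365544/81073 = 68521/61235 + 365544/81073 = 27939289873/4964505155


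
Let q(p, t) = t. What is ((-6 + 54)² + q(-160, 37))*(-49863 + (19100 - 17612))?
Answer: -113245875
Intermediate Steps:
((-6 + 54)² + q(-160, 37))*(-49863 + (19100 - 17612)) = ((-6 + 54)² + 37)*(-49863 + (19100 - 17612)) = (48² + 37)*(-49863 + 1488) = (2304 + 37)*(-48375) = 2341*(-48375) = -113245875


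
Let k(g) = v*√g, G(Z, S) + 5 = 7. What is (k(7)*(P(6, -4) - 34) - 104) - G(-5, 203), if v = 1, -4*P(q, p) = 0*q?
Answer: -106 - 34*√7 ≈ -195.96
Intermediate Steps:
P(q, p) = 0 (P(q, p) = -0*q = -¼*0 = 0)
G(Z, S) = 2 (G(Z, S) = -5 + 7 = 2)
k(g) = √g (k(g) = 1*√g = √g)
(k(7)*(P(6, -4) - 34) - 104) - G(-5, 203) = (√7*(0 - 34) - 104) - 1*2 = (√7*(-34) - 104) - 2 = (-34*√7 - 104) - 2 = (-104 - 34*√7) - 2 = -106 - 34*√7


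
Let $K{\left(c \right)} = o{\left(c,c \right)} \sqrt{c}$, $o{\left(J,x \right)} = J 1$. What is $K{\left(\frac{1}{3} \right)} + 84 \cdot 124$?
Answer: $10416 + \frac{\sqrt{3}}{9} \approx 10416.0$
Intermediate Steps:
$o{\left(J,x \right)} = J$
$K{\left(c \right)} = c^{\frac{3}{2}}$ ($K{\left(c \right)} = c \sqrt{c} = c^{\frac{3}{2}}$)
$K{\left(\frac{1}{3} \right)} + 84 \cdot 124 = \left(\frac{1}{3}\right)^{\frac{3}{2}} + 84 \cdot 124 = \left(\frac{1}{3}\right)^{\frac{3}{2}} + 10416 = \frac{\sqrt{3}}{9} + 10416 = 10416 + \frac{\sqrt{3}}{9}$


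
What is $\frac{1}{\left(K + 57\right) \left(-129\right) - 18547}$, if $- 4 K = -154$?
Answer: $- \frac{2}{61733} \approx -3.2398 \cdot 10^{-5}$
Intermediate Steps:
$K = \frac{77}{2}$ ($K = \left(- \frac{1}{4}\right) \left(-154\right) = \frac{77}{2} \approx 38.5$)
$\frac{1}{\left(K + 57\right) \left(-129\right) - 18547} = \frac{1}{\left(\frac{77}{2} + 57\right) \left(-129\right) - 18547} = \frac{1}{\frac{191}{2} \left(-129\right) - 18547} = \frac{1}{- \frac{24639}{2} - 18547} = \frac{1}{- \frac{61733}{2}} = - \frac{2}{61733}$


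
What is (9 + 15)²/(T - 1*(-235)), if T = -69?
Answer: 288/83 ≈ 3.4699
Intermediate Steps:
(9 + 15)²/(T - 1*(-235)) = (9 + 15)²/(-69 - 1*(-235)) = 24²/(-69 + 235) = 576/166 = 576*(1/166) = 288/83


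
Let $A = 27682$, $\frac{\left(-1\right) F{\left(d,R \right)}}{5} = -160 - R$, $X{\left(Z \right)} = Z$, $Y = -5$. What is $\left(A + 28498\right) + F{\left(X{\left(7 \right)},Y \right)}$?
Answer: $56955$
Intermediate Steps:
$F{\left(d,R \right)} = 800 + 5 R$ ($F{\left(d,R \right)} = - 5 \left(-160 - R\right) = 800 + 5 R$)
$\left(A + 28498\right) + F{\left(X{\left(7 \right)},Y \right)} = \left(27682 + 28498\right) + \left(800 + 5 \left(-5\right)\right) = 56180 + \left(800 - 25\right) = 56180 + 775 = 56955$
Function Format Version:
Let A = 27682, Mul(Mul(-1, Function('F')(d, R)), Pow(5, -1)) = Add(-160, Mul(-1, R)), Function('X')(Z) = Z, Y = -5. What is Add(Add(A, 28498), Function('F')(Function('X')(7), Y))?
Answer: 56955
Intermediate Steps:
Function('F')(d, R) = Add(800, Mul(5, R)) (Function('F')(d, R) = Mul(-5, Add(-160, Mul(-1, R))) = Add(800, Mul(5, R)))
Add(Add(A, 28498), Function('F')(Function('X')(7), Y)) = Add(Add(27682, 28498), Add(800, Mul(5, -5))) = Add(56180, Add(800, -25)) = Add(56180, 775) = 56955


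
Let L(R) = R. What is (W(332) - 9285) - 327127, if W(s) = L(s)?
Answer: -336080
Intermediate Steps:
W(s) = s
(W(332) - 9285) - 327127 = (332 - 9285) - 327127 = -8953 - 327127 = -336080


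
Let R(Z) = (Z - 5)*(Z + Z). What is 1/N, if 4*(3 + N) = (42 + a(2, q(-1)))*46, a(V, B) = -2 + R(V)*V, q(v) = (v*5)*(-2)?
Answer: 1/181 ≈ 0.0055249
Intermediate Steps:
q(v) = -10*v (q(v) = (5*v)*(-2) = -10*v)
R(Z) = 2*Z*(-5 + Z) (R(Z) = (-5 + Z)*(2*Z) = 2*Z*(-5 + Z))
a(V, B) = -2 + 2*V²*(-5 + V) (a(V, B) = -2 + (2*V*(-5 + V))*V = -2 + 2*V²*(-5 + V))
N = 181 (N = -3 + ((42 + (-2 + 2*2²*(-5 + 2)))*46)/4 = -3 + ((42 + (-2 + 2*4*(-3)))*46)/4 = -3 + ((42 + (-2 - 24))*46)/4 = -3 + ((42 - 26)*46)/4 = -3 + (16*46)/4 = -3 + (¼)*736 = -3 + 184 = 181)
1/N = 1/181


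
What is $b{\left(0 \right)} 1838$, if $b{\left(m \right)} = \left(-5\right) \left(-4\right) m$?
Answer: $0$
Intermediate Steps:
$b{\left(m \right)} = 20 m$
$b{\left(0 \right)} 1838 = 20 \cdot 0 \cdot 1838 = 0 \cdot 1838 = 0$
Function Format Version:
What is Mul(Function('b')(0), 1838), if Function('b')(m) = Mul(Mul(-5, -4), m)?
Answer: 0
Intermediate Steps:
Function('b')(m) = Mul(20, m)
Mul(Function('b')(0), 1838) = Mul(Mul(20, 0), 1838) = Mul(0, 1838) = 0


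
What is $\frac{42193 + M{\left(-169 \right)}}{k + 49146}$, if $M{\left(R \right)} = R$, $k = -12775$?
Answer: $\frac{42024}{36371} \approx 1.1554$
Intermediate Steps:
$\frac{42193 + M{\left(-169 \right)}}{k + 49146} = \frac{42193 - 169}{-12775 + 49146} = \frac{42024}{36371}$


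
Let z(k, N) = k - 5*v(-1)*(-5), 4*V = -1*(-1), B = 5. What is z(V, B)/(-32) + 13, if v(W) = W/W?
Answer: 1563/128 ≈ 12.211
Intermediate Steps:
V = ¼ (V = (-1*(-1))/4 = (¼)*1 = ¼ ≈ 0.25000)
v(W) = 1
z(k, N) = 25 + k (z(k, N) = k - 5*1*(-5) = k - 5*(-5) = k + 25 = 25 + k)
z(V, B)/(-32) + 13 = (25 + ¼)/(-32) + 13 = (101/4)*(-1/32) + 13 = -101/128 + 13 = 1563/128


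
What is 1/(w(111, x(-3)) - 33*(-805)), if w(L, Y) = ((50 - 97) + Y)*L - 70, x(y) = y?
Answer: 1/20945 ≈ 4.7744e-5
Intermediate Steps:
w(L, Y) = -70 + L*(-47 + Y) (w(L, Y) = (-47 + Y)*L - 70 = L*(-47 + Y) - 70 = -70 + L*(-47 + Y))
1/(w(111, x(-3)) - 33*(-805)) = 1/((-70 - 47*111 + 111*(-3)) - 33*(-805)) = 1/((-70 - 5217 - 333) + 26565) = 1/(-5620 + 26565) = 1/20945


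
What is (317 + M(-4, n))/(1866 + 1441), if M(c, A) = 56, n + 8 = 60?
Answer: 373/3307 ≈ 0.11279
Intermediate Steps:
n = 52 (n = -8 + 60 = 52)
(317 + M(-4, n))/(1866 + 1441) = (317 + 56)/(1866 + 1441) = 373/3307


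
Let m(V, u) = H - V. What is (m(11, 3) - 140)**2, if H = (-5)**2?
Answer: 15876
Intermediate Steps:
H = 25
m(V, u) = 25 - V
(m(11, 3) - 140)**2 = ((25 - 1*11) - 140)**2 = ((25 - 11) - 140)**2 = (14 - 140)**2 = (-126)**2 = 15876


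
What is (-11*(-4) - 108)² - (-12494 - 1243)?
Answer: 17833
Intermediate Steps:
(-11*(-4) - 108)² - (-12494 - 1243) = (44 - 108)² - 1*(-13737) = (-64)² + 13737 = 4096 + 13737 = 17833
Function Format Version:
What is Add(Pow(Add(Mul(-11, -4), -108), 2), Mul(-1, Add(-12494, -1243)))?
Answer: 17833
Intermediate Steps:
Add(Pow(Add(Mul(-11, -4), -108), 2), Mul(-1, Add(-12494, -1243))) = Add(Pow(Add(44, -108), 2), Mul(-1, -13737)) = Add(Pow(-64, 2), 13737) = Add(4096, 13737) = 17833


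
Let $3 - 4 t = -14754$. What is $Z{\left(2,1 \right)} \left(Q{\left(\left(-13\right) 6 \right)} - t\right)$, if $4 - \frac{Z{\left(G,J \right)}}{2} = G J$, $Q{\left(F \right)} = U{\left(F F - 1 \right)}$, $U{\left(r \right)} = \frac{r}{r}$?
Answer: $-14753$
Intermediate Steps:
$t = \frac{14757}{4}$ ($t = \frac{3}{4} - - \frac{7377}{2} = \frac{3}{4} + \frac{7377}{2} = \frac{14757}{4} \approx 3689.3$)
$U{\left(r \right)} = 1$
$Q{\left(F \right)} = 1$
$Z{\left(G,J \right)} = 8 - 2 G J$
$Z{\left(2,1 \right)} \left(Q{\left(\left(-13\right) 6 \right)} - t\right) = \left(8 - 4 \cdot 1\right) \left(1 - \frac{14757}{4}\right) = \left(8 - 4\right) \left(1 - \frac{14757}{4}\right) = 4 \left(- \frac{14753}{4}\right) = -14753$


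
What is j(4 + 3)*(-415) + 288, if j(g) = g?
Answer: -2617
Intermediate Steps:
j(4 + 3)*(-415) + 288 = (4 + 3)*(-415) + 288 = 7*(-415) + 288 = -2905 + 288 = -2617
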